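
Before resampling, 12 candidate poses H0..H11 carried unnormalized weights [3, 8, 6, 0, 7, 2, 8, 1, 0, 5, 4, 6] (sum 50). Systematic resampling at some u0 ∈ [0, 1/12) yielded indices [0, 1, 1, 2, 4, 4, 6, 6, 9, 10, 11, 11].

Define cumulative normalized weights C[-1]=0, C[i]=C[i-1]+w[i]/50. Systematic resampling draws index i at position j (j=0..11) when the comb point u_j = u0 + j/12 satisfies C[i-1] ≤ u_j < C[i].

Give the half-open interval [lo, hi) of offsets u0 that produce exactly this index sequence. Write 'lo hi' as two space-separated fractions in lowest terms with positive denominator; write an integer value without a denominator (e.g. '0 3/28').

1/20 4/75

C = [3/50, 11/50, 17/50, 17/50, 12/25, 13/25, 17/25, 7/10, 7/10, 4/5, 22/25, 1]
j=0 picked index 0: u0 ∈ [0, 3/50)
j=1 picked index 1: u0 ∈ [-7/300, 41/300)
j=2 picked index 1: u0 ∈ [-8/75, 4/75)
j=3 picked index 2: u0 ∈ [-3/100, 9/100)
j=4 picked index 4: u0 ∈ [1/150, 11/75)
j=5 picked index 4: u0 ∈ [-23/300, 19/300)
j=6 picked index 6: u0 ∈ [1/50, 9/50)
j=7 picked index 6: u0 ∈ [-19/300, 29/300)
j=8 picked index 9: u0 ∈ [1/30, 2/15)
j=9 picked index 10: u0 ∈ [1/20, 13/100)
j=10 picked index 11: u0 ∈ [7/150, 1/6)
j=11 picked index 11: u0 ∈ [-11/300, 1/12)
intersection: [1/20, 4/75)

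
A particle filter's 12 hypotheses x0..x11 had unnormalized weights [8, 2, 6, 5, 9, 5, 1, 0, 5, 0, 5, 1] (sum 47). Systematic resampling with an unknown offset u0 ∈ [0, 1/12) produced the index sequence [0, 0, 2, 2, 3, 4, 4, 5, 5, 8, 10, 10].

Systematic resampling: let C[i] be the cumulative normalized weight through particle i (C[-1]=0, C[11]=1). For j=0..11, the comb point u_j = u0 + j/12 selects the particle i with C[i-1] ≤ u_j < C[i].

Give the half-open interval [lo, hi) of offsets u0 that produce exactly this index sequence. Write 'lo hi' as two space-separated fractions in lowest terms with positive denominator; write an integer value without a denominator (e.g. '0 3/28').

31/564 35/564

C = [8/47, 10/47, 16/47, 21/47, 30/47, 35/47, 36/47, 36/47, 41/47, 41/47, 46/47, 1]
j=0 picked index 0: u0 ∈ [0, 8/47)
j=1 picked index 0: u0 ∈ [-1/12, 49/564)
j=2 picked index 2: u0 ∈ [13/282, 49/282)
j=3 picked index 2: u0 ∈ [-7/188, 17/188)
j=4 picked index 3: u0 ∈ [1/141, 16/141)
j=5 picked index 4: u0 ∈ [17/564, 125/564)
j=6 picked index 4: u0 ∈ [-5/94, 13/94)
j=7 picked index 5: u0 ∈ [31/564, 91/564)
j=8 picked index 5: u0 ∈ [-4/141, 11/141)
j=9 picked index 8: u0 ∈ [3/188, 23/188)
j=10 picked index 10: u0 ∈ [11/282, 41/282)
j=11 picked index 10: u0 ∈ [-25/564, 35/564)
intersection: [31/564, 35/564)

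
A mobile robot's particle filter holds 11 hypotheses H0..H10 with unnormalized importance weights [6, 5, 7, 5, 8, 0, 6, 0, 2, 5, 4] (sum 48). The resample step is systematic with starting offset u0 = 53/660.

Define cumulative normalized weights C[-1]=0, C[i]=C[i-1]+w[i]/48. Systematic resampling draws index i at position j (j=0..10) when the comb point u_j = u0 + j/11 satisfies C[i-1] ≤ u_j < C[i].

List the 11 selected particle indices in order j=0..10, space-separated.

C = [1/8, 11/48, 3/8, 23/48, 31/48, 31/48, 37/48, 37/48, 13/16, 11/12, 1]
j=0: u_0=53/660 ∈ [0, 1/8) → index 0
j=1: u_1=113/660 ∈ [1/8, 11/48) → index 1
j=2: u_2=173/660 ∈ [11/48, 3/8) → index 2
j=3: u_3=233/660 ∈ [11/48, 3/8) → index 2
j=4: u_4=293/660 ∈ [3/8, 23/48) → index 3
j=5: u_5=353/660 ∈ [23/48, 31/48) → index 4
j=6: u_6=413/660 ∈ [23/48, 31/48) → index 4
j=7: u_7=43/60 ∈ [31/48, 37/48) → index 6
j=8: u_8=533/660 ∈ [37/48, 13/16) → index 8
j=9: u_9=593/660 ∈ [13/16, 11/12) → index 9
j=10: u_10=653/660 ∈ [11/12, 1) → index 10

0 1 2 2 3 4 4 6 8 9 10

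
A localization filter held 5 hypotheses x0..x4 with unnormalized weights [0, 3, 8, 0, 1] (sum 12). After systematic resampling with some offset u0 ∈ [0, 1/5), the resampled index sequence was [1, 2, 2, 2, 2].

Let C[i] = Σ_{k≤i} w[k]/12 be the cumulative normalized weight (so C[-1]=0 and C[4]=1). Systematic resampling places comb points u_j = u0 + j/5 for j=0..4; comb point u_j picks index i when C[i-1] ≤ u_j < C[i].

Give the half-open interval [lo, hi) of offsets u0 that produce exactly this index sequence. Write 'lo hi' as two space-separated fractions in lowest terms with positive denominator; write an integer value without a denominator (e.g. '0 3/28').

1/20 7/60

C = [0, 1/4, 11/12, 11/12, 1]
j=0 picked index 1: u0 ∈ [0, 1/4)
j=1 picked index 2: u0 ∈ [1/20, 43/60)
j=2 picked index 2: u0 ∈ [-3/20, 31/60)
j=3 picked index 2: u0 ∈ [-7/20, 19/60)
j=4 picked index 2: u0 ∈ [-11/20, 7/60)
intersection: [1/20, 7/60)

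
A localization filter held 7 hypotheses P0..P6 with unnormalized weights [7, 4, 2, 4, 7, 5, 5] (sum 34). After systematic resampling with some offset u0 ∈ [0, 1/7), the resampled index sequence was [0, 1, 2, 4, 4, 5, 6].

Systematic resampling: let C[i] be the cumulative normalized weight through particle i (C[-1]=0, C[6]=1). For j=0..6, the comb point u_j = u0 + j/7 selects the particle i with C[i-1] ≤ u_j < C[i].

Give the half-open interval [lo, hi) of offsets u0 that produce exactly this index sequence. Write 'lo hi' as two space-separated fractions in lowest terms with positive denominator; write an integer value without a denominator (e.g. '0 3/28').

1/14 23/238

C = [7/34, 11/34, 13/34, 1/2, 12/17, 29/34, 1]
j=0 picked index 0: u0 ∈ [0, 7/34)
j=1 picked index 1: u0 ∈ [15/238, 43/238)
j=2 picked index 2: u0 ∈ [9/238, 23/238)
j=3 picked index 4: u0 ∈ [1/14, 33/119)
j=4 picked index 4: u0 ∈ [-1/14, 16/119)
j=5 picked index 5: u0 ∈ [-1/119, 33/238)
j=6 picked index 6: u0 ∈ [-1/238, 1/7)
intersection: [1/14, 23/238)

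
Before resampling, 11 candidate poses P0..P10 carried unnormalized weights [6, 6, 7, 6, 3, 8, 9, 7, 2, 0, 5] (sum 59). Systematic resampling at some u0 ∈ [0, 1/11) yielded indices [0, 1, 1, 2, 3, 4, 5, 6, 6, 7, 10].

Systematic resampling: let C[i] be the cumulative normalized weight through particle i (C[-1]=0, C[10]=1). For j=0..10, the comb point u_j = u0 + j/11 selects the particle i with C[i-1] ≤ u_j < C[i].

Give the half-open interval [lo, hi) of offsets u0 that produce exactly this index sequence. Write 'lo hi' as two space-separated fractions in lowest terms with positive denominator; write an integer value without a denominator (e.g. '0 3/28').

7/649 13/649

C = [6/59, 12/59, 19/59, 25/59, 28/59, 36/59, 45/59, 52/59, 54/59, 54/59, 1]
j=0 picked index 0: u0 ∈ [0, 6/59)
j=1 picked index 1: u0 ∈ [7/649, 73/649)
j=2 picked index 1: u0 ∈ [-52/649, 14/649)
j=3 picked index 2: u0 ∈ [-45/649, 32/649)
j=4 picked index 3: u0 ∈ [-27/649, 39/649)
j=5 picked index 4: u0 ∈ [-20/649, 13/649)
j=6 picked index 5: u0 ∈ [-46/649, 42/649)
j=7 picked index 6: u0 ∈ [-17/649, 82/649)
j=8 picked index 6: u0 ∈ [-76/649, 23/649)
j=9 picked index 7: u0 ∈ [-36/649, 41/649)
j=10 picked index 10: u0 ∈ [4/649, 1/11)
intersection: [7/649, 13/649)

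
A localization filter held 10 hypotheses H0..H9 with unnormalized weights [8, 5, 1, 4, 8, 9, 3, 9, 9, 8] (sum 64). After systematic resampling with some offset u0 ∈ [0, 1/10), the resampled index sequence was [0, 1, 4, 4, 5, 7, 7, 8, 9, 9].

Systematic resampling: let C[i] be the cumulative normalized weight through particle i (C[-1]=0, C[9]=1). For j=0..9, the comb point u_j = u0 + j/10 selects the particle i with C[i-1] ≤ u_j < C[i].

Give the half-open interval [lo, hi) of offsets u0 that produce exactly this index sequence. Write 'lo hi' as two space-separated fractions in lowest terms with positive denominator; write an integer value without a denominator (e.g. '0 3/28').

3/32 1/10

C = [1/8, 13/64, 7/32, 9/32, 13/32, 35/64, 19/32, 47/64, 7/8, 1]
j=0 picked index 0: u0 ∈ [0, 1/8)
j=1 picked index 1: u0 ∈ [1/40, 33/320)
j=2 picked index 4: u0 ∈ [13/160, 33/160)
j=3 picked index 4: u0 ∈ [-3/160, 17/160)
j=4 picked index 5: u0 ∈ [1/160, 47/320)
j=5 picked index 7: u0 ∈ [3/32, 15/64)
j=6 picked index 7: u0 ∈ [-1/160, 43/320)
j=7 picked index 8: u0 ∈ [11/320, 7/40)
j=8 picked index 9: u0 ∈ [3/40, 1/5)
j=9 picked index 9: u0 ∈ [-1/40, 1/10)
intersection: [3/32, 1/10)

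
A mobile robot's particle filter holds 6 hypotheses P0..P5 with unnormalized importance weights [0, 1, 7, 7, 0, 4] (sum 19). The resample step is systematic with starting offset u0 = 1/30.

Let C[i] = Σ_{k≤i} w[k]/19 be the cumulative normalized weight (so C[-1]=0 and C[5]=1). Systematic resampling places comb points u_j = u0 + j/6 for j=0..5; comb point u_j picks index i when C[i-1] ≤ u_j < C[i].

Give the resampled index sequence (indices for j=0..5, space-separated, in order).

1 2 2 3 3 5

C = [0, 1/19, 8/19, 15/19, 15/19, 1]
j=0: u_0=1/30 ∈ [0, 1/19) → index 1
j=1: u_1=1/5 ∈ [1/19, 8/19) → index 2
j=2: u_2=11/30 ∈ [1/19, 8/19) → index 2
j=3: u_3=8/15 ∈ [8/19, 15/19) → index 3
j=4: u_4=7/10 ∈ [8/19, 15/19) → index 3
j=5: u_5=13/15 ∈ [15/19, 1) → index 5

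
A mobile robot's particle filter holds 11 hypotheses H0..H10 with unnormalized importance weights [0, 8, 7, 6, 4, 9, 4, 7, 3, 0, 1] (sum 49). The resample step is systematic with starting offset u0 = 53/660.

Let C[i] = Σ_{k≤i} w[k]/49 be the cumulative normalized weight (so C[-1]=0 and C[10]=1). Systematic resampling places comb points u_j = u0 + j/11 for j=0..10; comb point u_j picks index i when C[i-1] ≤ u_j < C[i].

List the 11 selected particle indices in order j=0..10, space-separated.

1 2 2 3 4 5 5 6 7 7 10

C = [0, 8/49, 15/49, 3/7, 25/49, 34/49, 38/49, 45/49, 48/49, 48/49, 1]
j=0: u_0=53/660 ∈ [0, 8/49) → index 1
j=1: u_1=113/660 ∈ [8/49, 15/49) → index 2
j=2: u_2=173/660 ∈ [8/49, 15/49) → index 2
j=3: u_3=233/660 ∈ [15/49, 3/7) → index 3
j=4: u_4=293/660 ∈ [3/7, 25/49) → index 4
j=5: u_5=353/660 ∈ [25/49, 34/49) → index 5
j=6: u_6=413/660 ∈ [25/49, 34/49) → index 5
j=7: u_7=43/60 ∈ [34/49, 38/49) → index 6
j=8: u_8=533/660 ∈ [38/49, 45/49) → index 7
j=9: u_9=593/660 ∈ [38/49, 45/49) → index 7
j=10: u_10=653/660 ∈ [48/49, 1) → index 10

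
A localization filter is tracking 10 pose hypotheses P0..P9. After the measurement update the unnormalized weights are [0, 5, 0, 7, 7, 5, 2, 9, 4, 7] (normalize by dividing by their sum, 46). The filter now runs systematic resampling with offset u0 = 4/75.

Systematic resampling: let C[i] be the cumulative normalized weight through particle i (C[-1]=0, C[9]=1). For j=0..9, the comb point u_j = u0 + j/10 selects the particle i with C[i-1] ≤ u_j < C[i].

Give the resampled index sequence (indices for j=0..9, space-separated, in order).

1 3 3 4 5 6 7 7 9 9

C = [0, 5/46, 5/46, 6/23, 19/46, 12/23, 13/23, 35/46, 39/46, 1]
j=0: u_0=4/75 ∈ [0, 5/46) → index 1
j=1: u_1=23/150 ∈ [5/46, 6/23) → index 3
j=2: u_2=19/75 ∈ [5/46, 6/23) → index 3
j=3: u_3=53/150 ∈ [6/23, 19/46) → index 4
j=4: u_4=34/75 ∈ [19/46, 12/23) → index 5
j=5: u_5=83/150 ∈ [12/23, 13/23) → index 6
j=6: u_6=49/75 ∈ [13/23, 35/46) → index 7
j=7: u_7=113/150 ∈ [13/23, 35/46) → index 7
j=8: u_8=64/75 ∈ [39/46, 1) → index 9
j=9: u_9=143/150 ∈ [39/46, 1) → index 9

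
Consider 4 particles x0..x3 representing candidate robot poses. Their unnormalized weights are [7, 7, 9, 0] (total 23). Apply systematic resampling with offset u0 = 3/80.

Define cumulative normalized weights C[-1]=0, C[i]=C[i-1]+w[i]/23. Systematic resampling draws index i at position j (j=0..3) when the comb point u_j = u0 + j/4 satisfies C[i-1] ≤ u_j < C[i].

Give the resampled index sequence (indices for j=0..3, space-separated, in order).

0 0 1 2

C = [7/23, 14/23, 1, 1]
j=0: u_0=3/80 ∈ [0, 7/23) → index 0
j=1: u_1=23/80 ∈ [0, 7/23) → index 0
j=2: u_2=43/80 ∈ [7/23, 14/23) → index 1
j=3: u_3=63/80 ∈ [14/23, 1) → index 2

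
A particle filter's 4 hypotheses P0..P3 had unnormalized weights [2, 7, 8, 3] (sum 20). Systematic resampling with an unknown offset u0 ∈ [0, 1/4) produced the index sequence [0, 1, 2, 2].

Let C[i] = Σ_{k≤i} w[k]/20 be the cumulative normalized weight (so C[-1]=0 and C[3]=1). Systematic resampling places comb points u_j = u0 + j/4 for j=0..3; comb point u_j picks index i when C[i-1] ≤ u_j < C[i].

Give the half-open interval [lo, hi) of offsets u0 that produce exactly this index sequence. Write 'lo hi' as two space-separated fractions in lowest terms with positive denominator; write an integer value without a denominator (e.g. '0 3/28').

C = [1/10, 9/20, 17/20, 1]
j=0 picked index 0: u0 ∈ [0, 1/10)
j=1 picked index 1: u0 ∈ [-3/20, 1/5)
j=2 picked index 2: u0 ∈ [-1/20, 7/20)
j=3 picked index 2: u0 ∈ [-3/10, 1/10)
intersection: [0, 1/10)

0 1/10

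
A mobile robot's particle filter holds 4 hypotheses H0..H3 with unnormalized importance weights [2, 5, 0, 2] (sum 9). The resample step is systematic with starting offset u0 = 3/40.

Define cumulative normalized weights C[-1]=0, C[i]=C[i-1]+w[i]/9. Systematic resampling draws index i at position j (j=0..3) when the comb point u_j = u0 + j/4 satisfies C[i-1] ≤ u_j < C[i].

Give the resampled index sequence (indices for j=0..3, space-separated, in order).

C = [2/9, 7/9, 7/9, 1]
j=0: u_0=3/40 ∈ [0, 2/9) → index 0
j=1: u_1=13/40 ∈ [2/9, 7/9) → index 1
j=2: u_2=23/40 ∈ [2/9, 7/9) → index 1
j=3: u_3=33/40 ∈ [7/9, 1) → index 3

0 1 1 3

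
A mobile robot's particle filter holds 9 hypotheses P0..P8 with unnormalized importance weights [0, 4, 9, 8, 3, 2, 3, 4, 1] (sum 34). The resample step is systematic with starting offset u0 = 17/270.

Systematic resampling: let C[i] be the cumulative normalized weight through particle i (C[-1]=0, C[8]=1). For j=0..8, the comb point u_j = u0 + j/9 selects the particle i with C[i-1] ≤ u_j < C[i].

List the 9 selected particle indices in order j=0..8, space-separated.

1 2 2 3 3 4 5 6 7

C = [0, 2/17, 13/34, 21/34, 12/17, 13/17, 29/34, 33/34, 1]
j=0: u_0=17/270 ∈ [0, 2/17) → index 1
j=1: u_1=47/270 ∈ [2/17, 13/34) → index 2
j=2: u_2=77/270 ∈ [2/17, 13/34) → index 2
j=3: u_3=107/270 ∈ [13/34, 21/34) → index 3
j=4: u_4=137/270 ∈ [13/34, 21/34) → index 3
j=5: u_5=167/270 ∈ [21/34, 12/17) → index 4
j=6: u_6=197/270 ∈ [12/17, 13/17) → index 5
j=7: u_7=227/270 ∈ [13/17, 29/34) → index 6
j=8: u_8=257/270 ∈ [29/34, 33/34) → index 7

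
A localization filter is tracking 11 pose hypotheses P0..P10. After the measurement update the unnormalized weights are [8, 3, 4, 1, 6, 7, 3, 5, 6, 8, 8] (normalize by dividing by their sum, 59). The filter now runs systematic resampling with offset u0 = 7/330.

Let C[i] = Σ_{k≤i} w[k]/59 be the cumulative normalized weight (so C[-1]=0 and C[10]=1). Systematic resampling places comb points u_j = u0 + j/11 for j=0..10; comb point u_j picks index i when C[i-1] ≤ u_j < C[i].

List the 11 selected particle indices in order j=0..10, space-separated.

C = [8/59, 11/59, 15/59, 16/59, 22/59, 29/59, 32/59, 37/59, 43/59, 51/59, 1]
j=0: u_0=7/330 ∈ [0, 8/59) → index 0
j=1: u_1=37/330 ∈ [0, 8/59) → index 0
j=2: u_2=67/330 ∈ [11/59, 15/59) → index 2
j=3: u_3=97/330 ∈ [16/59, 22/59) → index 4
j=4: u_4=127/330 ∈ [22/59, 29/59) → index 5
j=5: u_5=157/330 ∈ [22/59, 29/59) → index 5
j=6: u_6=17/30 ∈ [32/59, 37/59) → index 7
j=7: u_7=217/330 ∈ [37/59, 43/59) → index 8
j=8: u_8=247/330 ∈ [43/59, 51/59) → index 9
j=9: u_9=277/330 ∈ [43/59, 51/59) → index 9
j=10: u_10=307/330 ∈ [51/59, 1) → index 10

0 0 2 4 5 5 7 8 9 9 10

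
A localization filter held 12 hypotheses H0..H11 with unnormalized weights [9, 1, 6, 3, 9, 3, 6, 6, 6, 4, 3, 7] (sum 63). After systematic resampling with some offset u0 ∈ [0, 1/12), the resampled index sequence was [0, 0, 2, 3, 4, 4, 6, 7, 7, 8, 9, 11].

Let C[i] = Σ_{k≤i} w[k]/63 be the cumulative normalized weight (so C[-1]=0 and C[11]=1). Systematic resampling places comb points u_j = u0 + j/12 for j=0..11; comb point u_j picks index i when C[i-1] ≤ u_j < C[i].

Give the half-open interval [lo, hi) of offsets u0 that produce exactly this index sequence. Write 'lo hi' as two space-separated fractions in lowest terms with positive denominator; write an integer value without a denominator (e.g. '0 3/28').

1/252 1/126

C = [1/7, 10/63, 16/63, 19/63, 4/9, 31/63, 37/63, 43/63, 7/9, 53/63, 8/9, 1]
j=0 picked index 0: u0 ∈ [0, 1/7)
j=1 picked index 0: u0 ∈ [-1/12, 5/84)
j=2 picked index 2: u0 ∈ [-1/126, 11/126)
j=3 picked index 3: u0 ∈ [1/252, 13/252)
j=4 picked index 4: u0 ∈ [-2/63, 1/9)
j=5 picked index 4: u0 ∈ [-29/252, 1/36)
j=6 picked index 6: u0 ∈ [-1/126, 11/126)
j=7 picked index 7: u0 ∈ [1/252, 25/252)
j=8 picked index 7: u0 ∈ [-5/63, 1/63)
j=9 picked index 8: u0 ∈ [-17/252, 1/36)
j=10 picked index 9: u0 ∈ [-1/18, 1/126)
j=11 picked index 11: u0 ∈ [-1/36, 1/12)
intersection: [1/252, 1/126)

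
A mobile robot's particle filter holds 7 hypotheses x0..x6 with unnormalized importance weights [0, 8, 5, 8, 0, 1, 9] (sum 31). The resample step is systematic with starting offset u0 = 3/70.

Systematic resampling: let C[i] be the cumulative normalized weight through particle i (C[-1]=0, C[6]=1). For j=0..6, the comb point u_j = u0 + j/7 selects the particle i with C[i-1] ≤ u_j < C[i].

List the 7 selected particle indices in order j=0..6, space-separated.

1 1 2 3 3 6 6

C = [0, 8/31, 13/31, 21/31, 21/31, 22/31, 1]
j=0: u_0=3/70 ∈ [0, 8/31) → index 1
j=1: u_1=13/70 ∈ [0, 8/31) → index 1
j=2: u_2=23/70 ∈ [8/31, 13/31) → index 2
j=3: u_3=33/70 ∈ [13/31, 21/31) → index 3
j=4: u_4=43/70 ∈ [13/31, 21/31) → index 3
j=5: u_5=53/70 ∈ [22/31, 1) → index 6
j=6: u_6=9/10 ∈ [22/31, 1) → index 6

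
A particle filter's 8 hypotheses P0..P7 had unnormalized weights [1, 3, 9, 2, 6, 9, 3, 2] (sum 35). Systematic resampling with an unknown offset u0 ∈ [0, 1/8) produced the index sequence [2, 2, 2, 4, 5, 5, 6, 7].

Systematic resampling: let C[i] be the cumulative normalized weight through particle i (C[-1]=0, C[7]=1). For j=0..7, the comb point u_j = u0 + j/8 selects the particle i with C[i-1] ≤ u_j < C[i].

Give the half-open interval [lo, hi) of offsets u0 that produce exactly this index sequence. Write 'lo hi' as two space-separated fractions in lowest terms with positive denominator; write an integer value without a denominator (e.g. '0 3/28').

4/35 17/140

C = [1/35, 4/35, 13/35, 3/7, 3/5, 6/7, 33/35, 1]
j=0 picked index 2: u0 ∈ [4/35, 13/35)
j=1 picked index 2: u0 ∈ [-3/280, 69/280)
j=2 picked index 2: u0 ∈ [-19/140, 17/140)
j=3 picked index 4: u0 ∈ [3/56, 9/40)
j=4 picked index 5: u0 ∈ [1/10, 5/14)
j=5 picked index 5: u0 ∈ [-1/40, 13/56)
j=6 picked index 6: u0 ∈ [3/28, 27/140)
j=7 picked index 7: u0 ∈ [19/280, 1/8)
intersection: [4/35, 17/140)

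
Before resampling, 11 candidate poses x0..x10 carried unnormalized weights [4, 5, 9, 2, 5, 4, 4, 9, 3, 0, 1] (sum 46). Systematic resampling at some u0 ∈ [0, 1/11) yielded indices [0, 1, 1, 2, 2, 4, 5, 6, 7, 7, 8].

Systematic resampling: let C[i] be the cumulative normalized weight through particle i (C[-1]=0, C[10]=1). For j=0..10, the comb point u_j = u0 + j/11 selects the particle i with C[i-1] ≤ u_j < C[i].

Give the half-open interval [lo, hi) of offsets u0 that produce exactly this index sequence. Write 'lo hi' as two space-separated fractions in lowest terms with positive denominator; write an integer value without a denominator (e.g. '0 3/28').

1/253 7/506

C = [2/23, 9/46, 9/23, 10/23, 25/46, 29/46, 33/46, 21/23, 45/46, 45/46, 1]
j=0 picked index 0: u0 ∈ [0, 2/23)
j=1 picked index 1: u0 ∈ [-1/253, 53/506)
j=2 picked index 1: u0 ∈ [-24/253, 7/506)
j=3 picked index 2: u0 ∈ [-39/506, 30/253)
j=4 picked index 2: u0 ∈ [-85/506, 7/253)
j=5 picked index 4: u0 ∈ [-5/253, 45/506)
j=6 picked index 5: u0 ∈ [-1/506, 43/506)
j=7 picked index 6: u0 ∈ [-3/506, 41/506)
j=8 picked index 7: u0 ∈ [-5/506, 47/253)
j=9 picked index 7: u0 ∈ [-51/506, 24/253)
j=10 picked index 8: u0 ∈ [1/253, 35/506)
intersection: [1/253, 7/506)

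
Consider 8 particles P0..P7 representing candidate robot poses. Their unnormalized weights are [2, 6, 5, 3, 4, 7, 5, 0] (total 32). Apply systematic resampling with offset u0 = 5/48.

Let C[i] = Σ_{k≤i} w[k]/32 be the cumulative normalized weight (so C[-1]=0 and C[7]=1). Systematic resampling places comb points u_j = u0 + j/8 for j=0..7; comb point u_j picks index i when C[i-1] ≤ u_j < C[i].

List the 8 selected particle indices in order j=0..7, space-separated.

C = [1/16, 1/4, 13/32, 1/2, 5/8, 27/32, 1, 1]
j=0: u_0=5/48 ∈ [1/16, 1/4) → index 1
j=1: u_1=11/48 ∈ [1/16, 1/4) → index 1
j=2: u_2=17/48 ∈ [1/4, 13/32) → index 2
j=3: u_3=23/48 ∈ [13/32, 1/2) → index 3
j=4: u_4=29/48 ∈ [1/2, 5/8) → index 4
j=5: u_5=35/48 ∈ [5/8, 27/32) → index 5
j=6: u_6=41/48 ∈ [27/32, 1) → index 6
j=7: u_7=47/48 ∈ [27/32, 1) → index 6

1 1 2 3 4 5 6 6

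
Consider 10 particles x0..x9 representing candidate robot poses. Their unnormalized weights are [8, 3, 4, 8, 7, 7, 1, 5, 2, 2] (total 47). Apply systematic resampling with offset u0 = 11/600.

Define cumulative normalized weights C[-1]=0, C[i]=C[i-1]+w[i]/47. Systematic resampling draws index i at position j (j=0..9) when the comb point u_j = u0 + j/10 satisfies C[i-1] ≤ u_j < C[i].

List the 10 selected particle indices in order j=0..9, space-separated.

C = [8/47, 11/47, 15/47, 23/47, 30/47, 37/47, 38/47, 43/47, 45/47, 1]
j=0: u_0=11/600 ∈ [0, 8/47) → index 0
j=1: u_1=71/600 ∈ [0, 8/47) → index 0
j=2: u_2=131/600 ∈ [8/47, 11/47) → index 1
j=3: u_3=191/600 ∈ [11/47, 15/47) → index 2
j=4: u_4=251/600 ∈ [15/47, 23/47) → index 3
j=5: u_5=311/600 ∈ [23/47, 30/47) → index 4
j=6: u_6=371/600 ∈ [23/47, 30/47) → index 4
j=7: u_7=431/600 ∈ [30/47, 37/47) → index 5
j=8: u_8=491/600 ∈ [38/47, 43/47) → index 7
j=9: u_9=551/600 ∈ [43/47, 45/47) → index 8

0 0 1 2 3 4 4 5 7 8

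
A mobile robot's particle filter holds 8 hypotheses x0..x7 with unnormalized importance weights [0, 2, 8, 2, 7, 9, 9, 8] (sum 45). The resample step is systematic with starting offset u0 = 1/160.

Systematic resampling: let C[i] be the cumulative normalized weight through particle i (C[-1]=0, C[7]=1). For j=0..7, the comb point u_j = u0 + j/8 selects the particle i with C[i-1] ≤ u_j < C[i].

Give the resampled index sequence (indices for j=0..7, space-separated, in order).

C = [0, 2/45, 2/9, 4/15, 19/45, 28/45, 37/45, 1]
j=0: u_0=1/160 ∈ [0, 2/45) → index 1
j=1: u_1=21/160 ∈ [2/45, 2/9) → index 2
j=2: u_2=41/160 ∈ [2/9, 4/15) → index 3
j=3: u_3=61/160 ∈ [4/15, 19/45) → index 4
j=4: u_4=81/160 ∈ [19/45, 28/45) → index 5
j=5: u_5=101/160 ∈ [28/45, 37/45) → index 6
j=6: u_6=121/160 ∈ [28/45, 37/45) → index 6
j=7: u_7=141/160 ∈ [37/45, 1) → index 7

1 2 3 4 5 6 6 7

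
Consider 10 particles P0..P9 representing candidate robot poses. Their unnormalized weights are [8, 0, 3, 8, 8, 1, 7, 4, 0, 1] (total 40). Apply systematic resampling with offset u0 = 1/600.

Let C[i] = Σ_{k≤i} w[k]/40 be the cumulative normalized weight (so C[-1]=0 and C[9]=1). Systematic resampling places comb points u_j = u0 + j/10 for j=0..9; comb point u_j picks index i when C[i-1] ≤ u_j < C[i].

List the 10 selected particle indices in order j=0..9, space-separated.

C = [1/5, 1/5, 11/40, 19/40, 27/40, 7/10, 7/8, 39/40, 39/40, 1]
j=0: u_0=1/600 ∈ [0, 1/5) → index 0
j=1: u_1=61/600 ∈ [0, 1/5) → index 0
j=2: u_2=121/600 ∈ [1/5, 11/40) → index 2
j=3: u_3=181/600 ∈ [11/40, 19/40) → index 3
j=4: u_4=241/600 ∈ [11/40, 19/40) → index 3
j=5: u_5=301/600 ∈ [19/40, 27/40) → index 4
j=6: u_6=361/600 ∈ [19/40, 27/40) → index 4
j=7: u_7=421/600 ∈ [7/10, 7/8) → index 6
j=8: u_8=481/600 ∈ [7/10, 7/8) → index 6
j=9: u_9=541/600 ∈ [7/8, 39/40) → index 7

0 0 2 3 3 4 4 6 6 7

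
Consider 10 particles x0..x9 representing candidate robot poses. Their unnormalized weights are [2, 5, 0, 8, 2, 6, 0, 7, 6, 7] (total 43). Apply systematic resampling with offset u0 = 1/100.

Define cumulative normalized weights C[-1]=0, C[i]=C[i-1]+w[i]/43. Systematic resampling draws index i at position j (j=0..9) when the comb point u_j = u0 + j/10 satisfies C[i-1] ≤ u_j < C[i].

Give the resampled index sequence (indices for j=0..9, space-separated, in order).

0 1 3 3 5 5 7 8 8 9

C = [2/43, 7/43, 7/43, 15/43, 17/43, 23/43, 23/43, 30/43, 36/43, 1]
j=0: u_0=1/100 ∈ [0, 2/43) → index 0
j=1: u_1=11/100 ∈ [2/43, 7/43) → index 1
j=2: u_2=21/100 ∈ [7/43, 15/43) → index 3
j=3: u_3=31/100 ∈ [7/43, 15/43) → index 3
j=4: u_4=41/100 ∈ [17/43, 23/43) → index 5
j=5: u_5=51/100 ∈ [17/43, 23/43) → index 5
j=6: u_6=61/100 ∈ [23/43, 30/43) → index 7
j=7: u_7=71/100 ∈ [30/43, 36/43) → index 8
j=8: u_8=81/100 ∈ [30/43, 36/43) → index 8
j=9: u_9=91/100 ∈ [36/43, 1) → index 9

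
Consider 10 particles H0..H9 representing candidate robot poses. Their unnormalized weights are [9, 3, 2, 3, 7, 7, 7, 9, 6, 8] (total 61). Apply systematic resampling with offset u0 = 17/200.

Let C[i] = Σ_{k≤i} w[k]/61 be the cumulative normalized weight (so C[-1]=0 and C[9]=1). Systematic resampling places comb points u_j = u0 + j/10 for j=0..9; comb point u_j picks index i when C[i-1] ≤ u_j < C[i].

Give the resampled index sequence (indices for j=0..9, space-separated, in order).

0 1 4 4 5 6 7 8 9 9

C = [9/61, 12/61, 14/61, 17/61, 24/61, 31/61, 38/61, 47/61, 53/61, 1]
j=0: u_0=17/200 ∈ [0, 9/61) → index 0
j=1: u_1=37/200 ∈ [9/61, 12/61) → index 1
j=2: u_2=57/200 ∈ [17/61, 24/61) → index 4
j=3: u_3=77/200 ∈ [17/61, 24/61) → index 4
j=4: u_4=97/200 ∈ [24/61, 31/61) → index 5
j=5: u_5=117/200 ∈ [31/61, 38/61) → index 6
j=6: u_6=137/200 ∈ [38/61, 47/61) → index 7
j=7: u_7=157/200 ∈ [47/61, 53/61) → index 8
j=8: u_8=177/200 ∈ [53/61, 1) → index 9
j=9: u_9=197/200 ∈ [53/61, 1) → index 9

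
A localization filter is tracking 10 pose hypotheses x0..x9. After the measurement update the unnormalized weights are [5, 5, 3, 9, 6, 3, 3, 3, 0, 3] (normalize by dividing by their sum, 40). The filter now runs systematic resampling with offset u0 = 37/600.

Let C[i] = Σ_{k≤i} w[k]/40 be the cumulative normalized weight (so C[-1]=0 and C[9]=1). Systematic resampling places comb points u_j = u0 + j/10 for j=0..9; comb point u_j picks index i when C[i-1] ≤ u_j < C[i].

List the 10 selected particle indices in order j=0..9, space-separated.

C = [1/8, 1/4, 13/40, 11/20, 7/10, 31/40, 17/20, 37/40, 37/40, 1]
j=0: u_0=37/600 ∈ [0, 1/8) → index 0
j=1: u_1=97/600 ∈ [1/8, 1/4) → index 1
j=2: u_2=157/600 ∈ [1/4, 13/40) → index 2
j=3: u_3=217/600 ∈ [13/40, 11/20) → index 3
j=4: u_4=277/600 ∈ [13/40, 11/20) → index 3
j=5: u_5=337/600 ∈ [11/20, 7/10) → index 4
j=6: u_6=397/600 ∈ [11/20, 7/10) → index 4
j=7: u_7=457/600 ∈ [7/10, 31/40) → index 5
j=8: u_8=517/600 ∈ [17/20, 37/40) → index 7
j=9: u_9=577/600 ∈ [37/40, 1) → index 9

0 1 2 3 3 4 4 5 7 9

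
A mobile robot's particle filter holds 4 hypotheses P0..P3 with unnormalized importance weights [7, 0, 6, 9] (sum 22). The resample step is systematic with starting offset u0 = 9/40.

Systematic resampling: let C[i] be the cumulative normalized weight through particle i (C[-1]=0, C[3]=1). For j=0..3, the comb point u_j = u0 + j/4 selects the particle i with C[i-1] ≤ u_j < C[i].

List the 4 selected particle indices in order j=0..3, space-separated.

C = [7/22, 7/22, 13/22, 1]
j=0: u_0=9/40 ∈ [0, 7/22) → index 0
j=1: u_1=19/40 ∈ [7/22, 13/22) → index 2
j=2: u_2=29/40 ∈ [13/22, 1) → index 3
j=3: u_3=39/40 ∈ [13/22, 1) → index 3

0 2 3 3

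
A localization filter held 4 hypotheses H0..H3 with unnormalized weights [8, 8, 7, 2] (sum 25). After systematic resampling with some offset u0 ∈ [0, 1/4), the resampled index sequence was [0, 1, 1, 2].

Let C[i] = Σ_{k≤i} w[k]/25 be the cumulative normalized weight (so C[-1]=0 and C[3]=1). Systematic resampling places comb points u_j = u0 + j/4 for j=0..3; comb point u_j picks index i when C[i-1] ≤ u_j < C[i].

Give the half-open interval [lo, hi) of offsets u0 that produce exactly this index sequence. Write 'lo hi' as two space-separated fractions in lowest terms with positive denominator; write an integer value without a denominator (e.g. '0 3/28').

7/100 7/50

C = [8/25, 16/25, 23/25, 1]
j=0 picked index 0: u0 ∈ [0, 8/25)
j=1 picked index 1: u0 ∈ [7/100, 39/100)
j=2 picked index 1: u0 ∈ [-9/50, 7/50)
j=3 picked index 2: u0 ∈ [-11/100, 17/100)
intersection: [7/100, 7/50)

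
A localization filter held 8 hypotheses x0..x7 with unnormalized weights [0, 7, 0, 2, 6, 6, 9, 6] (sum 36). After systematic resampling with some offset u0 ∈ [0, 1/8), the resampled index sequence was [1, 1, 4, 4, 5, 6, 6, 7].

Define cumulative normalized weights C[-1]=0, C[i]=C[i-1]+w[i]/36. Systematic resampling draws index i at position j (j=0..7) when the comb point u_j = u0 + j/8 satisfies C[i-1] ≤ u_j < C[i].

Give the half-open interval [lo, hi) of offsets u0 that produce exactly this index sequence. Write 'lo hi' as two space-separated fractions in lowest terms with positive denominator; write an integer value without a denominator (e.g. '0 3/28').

C = [0, 7/36, 7/36, 1/4, 5/12, 7/12, 5/6, 1]
j=0 picked index 1: u0 ∈ [0, 7/36)
j=1 picked index 1: u0 ∈ [-1/8, 5/72)
j=2 picked index 4: u0 ∈ [0, 1/6)
j=3 picked index 4: u0 ∈ [-1/8, 1/24)
j=4 picked index 5: u0 ∈ [-1/12, 1/12)
j=5 picked index 6: u0 ∈ [-1/24, 5/24)
j=6 picked index 6: u0 ∈ [-1/6, 1/12)
j=7 picked index 7: u0 ∈ [-1/24, 1/8)
intersection: [0, 1/24)

0 1/24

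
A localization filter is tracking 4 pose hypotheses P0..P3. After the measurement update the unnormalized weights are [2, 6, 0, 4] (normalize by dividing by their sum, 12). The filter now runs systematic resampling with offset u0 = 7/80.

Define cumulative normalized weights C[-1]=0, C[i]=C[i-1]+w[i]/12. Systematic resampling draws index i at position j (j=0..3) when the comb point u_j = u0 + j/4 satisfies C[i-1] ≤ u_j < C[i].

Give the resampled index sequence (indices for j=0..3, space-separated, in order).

0 1 1 3

C = [1/6, 2/3, 2/3, 1]
j=0: u_0=7/80 ∈ [0, 1/6) → index 0
j=1: u_1=27/80 ∈ [1/6, 2/3) → index 1
j=2: u_2=47/80 ∈ [1/6, 2/3) → index 1
j=3: u_3=67/80 ∈ [2/3, 1) → index 3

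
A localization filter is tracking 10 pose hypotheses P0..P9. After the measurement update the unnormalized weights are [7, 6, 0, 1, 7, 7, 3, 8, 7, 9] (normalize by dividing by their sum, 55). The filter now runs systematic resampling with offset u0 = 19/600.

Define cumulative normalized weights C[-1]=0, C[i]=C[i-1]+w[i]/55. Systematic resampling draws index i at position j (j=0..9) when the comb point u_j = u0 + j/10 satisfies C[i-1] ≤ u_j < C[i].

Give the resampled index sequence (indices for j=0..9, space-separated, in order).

C = [7/55, 13/55, 13/55, 14/55, 21/55, 28/55, 31/55, 39/55, 46/55, 1]
j=0: u_0=19/600 ∈ [0, 7/55) → index 0
j=1: u_1=79/600 ∈ [7/55, 13/55) → index 1
j=2: u_2=139/600 ∈ [7/55, 13/55) → index 1
j=3: u_3=199/600 ∈ [14/55, 21/55) → index 4
j=4: u_4=259/600 ∈ [21/55, 28/55) → index 5
j=5: u_5=319/600 ∈ [28/55, 31/55) → index 6
j=6: u_6=379/600 ∈ [31/55, 39/55) → index 7
j=7: u_7=439/600 ∈ [39/55, 46/55) → index 8
j=8: u_8=499/600 ∈ [39/55, 46/55) → index 8
j=9: u_9=559/600 ∈ [46/55, 1) → index 9

0 1 1 4 5 6 7 8 8 9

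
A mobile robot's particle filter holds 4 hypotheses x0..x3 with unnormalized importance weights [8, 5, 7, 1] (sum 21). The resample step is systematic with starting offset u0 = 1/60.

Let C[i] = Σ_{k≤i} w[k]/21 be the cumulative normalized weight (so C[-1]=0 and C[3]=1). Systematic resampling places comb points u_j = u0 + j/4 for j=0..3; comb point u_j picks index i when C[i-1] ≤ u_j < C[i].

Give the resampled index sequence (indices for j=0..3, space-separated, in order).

0 0 1 2

C = [8/21, 13/21, 20/21, 1]
j=0: u_0=1/60 ∈ [0, 8/21) → index 0
j=1: u_1=4/15 ∈ [0, 8/21) → index 0
j=2: u_2=31/60 ∈ [8/21, 13/21) → index 1
j=3: u_3=23/30 ∈ [13/21, 20/21) → index 2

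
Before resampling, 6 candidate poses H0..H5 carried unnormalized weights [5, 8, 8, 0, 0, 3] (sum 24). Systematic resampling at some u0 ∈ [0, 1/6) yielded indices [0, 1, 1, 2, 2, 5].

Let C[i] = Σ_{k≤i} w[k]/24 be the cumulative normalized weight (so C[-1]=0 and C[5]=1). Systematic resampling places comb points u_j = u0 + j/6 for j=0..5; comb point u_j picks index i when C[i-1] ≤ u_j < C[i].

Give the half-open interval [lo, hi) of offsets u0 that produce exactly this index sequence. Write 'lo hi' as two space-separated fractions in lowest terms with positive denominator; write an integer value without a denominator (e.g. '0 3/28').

1/24 1/6

C = [5/24, 13/24, 7/8, 7/8, 7/8, 1]
j=0 picked index 0: u0 ∈ [0, 5/24)
j=1 picked index 1: u0 ∈ [1/24, 3/8)
j=2 picked index 1: u0 ∈ [-1/8, 5/24)
j=3 picked index 2: u0 ∈ [1/24, 3/8)
j=4 picked index 2: u0 ∈ [-1/8, 5/24)
j=5 picked index 5: u0 ∈ [1/24, 1/6)
intersection: [1/24, 1/6)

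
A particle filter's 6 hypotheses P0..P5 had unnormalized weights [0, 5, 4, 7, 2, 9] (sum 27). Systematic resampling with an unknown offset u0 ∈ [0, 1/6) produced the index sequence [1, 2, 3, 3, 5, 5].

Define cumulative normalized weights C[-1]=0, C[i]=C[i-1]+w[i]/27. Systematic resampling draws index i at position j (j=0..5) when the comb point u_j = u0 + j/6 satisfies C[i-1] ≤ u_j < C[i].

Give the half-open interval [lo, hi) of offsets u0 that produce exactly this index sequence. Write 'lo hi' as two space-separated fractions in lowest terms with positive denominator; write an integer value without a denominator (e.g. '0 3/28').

C = [0, 5/27, 1/3, 16/27, 2/3, 1]
j=0 picked index 1: u0 ∈ [0, 5/27)
j=1 picked index 2: u0 ∈ [1/54, 1/6)
j=2 picked index 3: u0 ∈ [0, 7/27)
j=3 picked index 3: u0 ∈ [-1/6, 5/54)
j=4 picked index 5: u0 ∈ [0, 1/3)
j=5 picked index 5: u0 ∈ [-1/6, 1/6)
intersection: [1/54, 5/54)

1/54 5/54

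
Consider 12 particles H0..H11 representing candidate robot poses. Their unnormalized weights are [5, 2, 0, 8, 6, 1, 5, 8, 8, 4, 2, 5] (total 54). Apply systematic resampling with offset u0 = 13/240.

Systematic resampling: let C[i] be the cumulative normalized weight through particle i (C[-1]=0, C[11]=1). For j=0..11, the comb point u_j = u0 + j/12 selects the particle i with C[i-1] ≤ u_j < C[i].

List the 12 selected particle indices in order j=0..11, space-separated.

C = [5/54, 7/54, 7/54, 5/18, 7/18, 11/27, 1/2, 35/54, 43/54, 47/54, 49/54, 1]
j=0: u_0=13/240 ∈ [0, 5/54) → index 0
j=1: u_1=11/80 ∈ [7/54, 5/18) → index 3
j=2: u_2=53/240 ∈ [7/54, 5/18) → index 3
j=3: u_3=73/240 ∈ [5/18, 7/18) → index 4
j=4: u_4=31/80 ∈ [5/18, 7/18) → index 4
j=5: u_5=113/240 ∈ [11/27, 1/2) → index 6
j=6: u_6=133/240 ∈ [1/2, 35/54) → index 7
j=7: u_7=51/80 ∈ [1/2, 35/54) → index 7
j=8: u_8=173/240 ∈ [35/54, 43/54) → index 8
j=9: u_9=193/240 ∈ [43/54, 47/54) → index 9
j=10: u_10=71/80 ∈ [47/54, 49/54) → index 10
j=11: u_11=233/240 ∈ [49/54, 1) → index 11

0 3 3 4 4 6 7 7 8 9 10 11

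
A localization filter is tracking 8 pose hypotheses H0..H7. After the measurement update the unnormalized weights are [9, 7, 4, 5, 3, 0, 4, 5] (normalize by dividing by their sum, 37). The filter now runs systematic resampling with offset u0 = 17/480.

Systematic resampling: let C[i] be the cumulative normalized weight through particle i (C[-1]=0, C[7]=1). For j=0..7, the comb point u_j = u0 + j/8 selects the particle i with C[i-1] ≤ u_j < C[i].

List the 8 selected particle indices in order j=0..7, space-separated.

0 0 1 1 2 3 6 7

C = [9/37, 16/37, 20/37, 25/37, 28/37, 28/37, 32/37, 1]
j=0: u_0=17/480 ∈ [0, 9/37) → index 0
j=1: u_1=77/480 ∈ [0, 9/37) → index 0
j=2: u_2=137/480 ∈ [9/37, 16/37) → index 1
j=3: u_3=197/480 ∈ [9/37, 16/37) → index 1
j=4: u_4=257/480 ∈ [16/37, 20/37) → index 2
j=5: u_5=317/480 ∈ [20/37, 25/37) → index 3
j=6: u_6=377/480 ∈ [28/37, 32/37) → index 6
j=7: u_7=437/480 ∈ [32/37, 1) → index 7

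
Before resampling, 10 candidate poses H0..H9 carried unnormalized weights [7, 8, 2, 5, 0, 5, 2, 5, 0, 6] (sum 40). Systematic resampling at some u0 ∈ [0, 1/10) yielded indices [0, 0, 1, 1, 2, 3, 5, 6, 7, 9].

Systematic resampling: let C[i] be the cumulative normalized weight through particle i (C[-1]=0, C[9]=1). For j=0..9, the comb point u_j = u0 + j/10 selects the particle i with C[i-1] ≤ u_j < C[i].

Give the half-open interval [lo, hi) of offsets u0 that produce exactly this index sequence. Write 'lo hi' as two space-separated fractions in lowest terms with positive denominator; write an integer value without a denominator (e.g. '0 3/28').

C = [7/40, 3/8, 17/40, 11/20, 11/20, 27/40, 29/40, 17/20, 17/20, 1]
j=0 picked index 0: u0 ∈ [0, 7/40)
j=1 picked index 0: u0 ∈ [-1/10, 3/40)
j=2 picked index 1: u0 ∈ [-1/40, 7/40)
j=3 picked index 1: u0 ∈ [-1/8, 3/40)
j=4 picked index 2: u0 ∈ [-1/40, 1/40)
j=5 picked index 3: u0 ∈ [-3/40, 1/20)
j=6 picked index 5: u0 ∈ [-1/20, 3/40)
j=7 picked index 6: u0 ∈ [-1/40, 1/40)
j=8 picked index 7: u0 ∈ [-3/40, 1/20)
j=9 picked index 9: u0 ∈ [-1/20, 1/10)
intersection: [0, 1/40)

0 1/40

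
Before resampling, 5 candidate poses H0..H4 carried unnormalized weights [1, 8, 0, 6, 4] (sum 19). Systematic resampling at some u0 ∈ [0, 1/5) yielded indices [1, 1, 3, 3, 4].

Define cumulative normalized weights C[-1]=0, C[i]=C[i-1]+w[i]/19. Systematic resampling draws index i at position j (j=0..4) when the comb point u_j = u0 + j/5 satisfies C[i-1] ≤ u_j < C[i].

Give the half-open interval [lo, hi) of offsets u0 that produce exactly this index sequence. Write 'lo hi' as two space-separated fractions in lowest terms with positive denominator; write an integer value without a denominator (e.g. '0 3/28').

7/95 18/95

C = [1/19, 9/19, 9/19, 15/19, 1]
j=0 picked index 1: u0 ∈ [1/19, 9/19)
j=1 picked index 1: u0 ∈ [-14/95, 26/95)
j=2 picked index 3: u0 ∈ [7/95, 37/95)
j=3 picked index 3: u0 ∈ [-12/95, 18/95)
j=4 picked index 4: u0 ∈ [-1/95, 1/5)
intersection: [7/95, 18/95)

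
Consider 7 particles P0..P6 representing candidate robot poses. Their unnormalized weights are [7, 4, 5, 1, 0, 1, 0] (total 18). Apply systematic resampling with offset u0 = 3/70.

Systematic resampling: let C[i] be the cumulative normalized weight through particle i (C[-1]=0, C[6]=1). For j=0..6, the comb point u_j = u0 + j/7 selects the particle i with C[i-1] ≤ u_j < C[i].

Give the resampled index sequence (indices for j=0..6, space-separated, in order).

0 0 0 1 2 2 3

C = [7/18, 11/18, 8/9, 17/18, 17/18, 1, 1]
j=0: u_0=3/70 ∈ [0, 7/18) → index 0
j=1: u_1=13/70 ∈ [0, 7/18) → index 0
j=2: u_2=23/70 ∈ [0, 7/18) → index 0
j=3: u_3=33/70 ∈ [7/18, 11/18) → index 1
j=4: u_4=43/70 ∈ [11/18, 8/9) → index 2
j=5: u_5=53/70 ∈ [11/18, 8/9) → index 2
j=6: u_6=9/10 ∈ [8/9, 17/18) → index 3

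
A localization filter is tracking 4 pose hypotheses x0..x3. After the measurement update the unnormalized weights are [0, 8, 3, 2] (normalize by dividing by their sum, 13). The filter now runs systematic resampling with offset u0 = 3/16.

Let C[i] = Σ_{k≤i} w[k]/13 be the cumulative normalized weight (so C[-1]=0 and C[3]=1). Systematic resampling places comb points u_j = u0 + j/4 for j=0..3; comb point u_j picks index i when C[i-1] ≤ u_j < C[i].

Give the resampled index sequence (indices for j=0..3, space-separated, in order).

C = [0, 8/13, 11/13, 1]
j=0: u_0=3/16 ∈ [0, 8/13) → index 1
j=1: u_1=7/16 ∈ [0, 8/13) → index 1
j=2: u_2=11/16 ∈ [8/13, 11/13) → index 2
j=3: u_3=15/16 ∈ [11/13, 1) → index 3

1 1 2 3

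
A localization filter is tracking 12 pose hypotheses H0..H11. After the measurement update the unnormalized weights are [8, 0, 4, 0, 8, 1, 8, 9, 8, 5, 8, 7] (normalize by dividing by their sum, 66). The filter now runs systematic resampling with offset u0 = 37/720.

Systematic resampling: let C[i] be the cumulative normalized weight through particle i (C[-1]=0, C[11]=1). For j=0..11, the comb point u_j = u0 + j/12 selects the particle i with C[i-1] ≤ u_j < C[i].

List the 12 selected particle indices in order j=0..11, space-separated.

C = [4/33, 4/33, 2/11, 2/11, 10/33, 7/22, 29/66, 19/33, 23/33, 17/22, 59/66, 1]
j=0: u_0=37/720 ∈ [0, 4/33) → index 0
j=1: u_1=97/720 ∈ [4/33, 2/11) → index 2
j=2: u_2=157/720 ∈ [2/11, 10/33) → index 4
j=3: u_3=217/720 ∈ [2/11, 10/33) → index 4
j=4: u_4=277/720 ∈ [7/22, 29/66) → index 6
j=5: u_5=337/720 ∈ [29/66, 19/33) → index 7
j=6: u_6=397/720 ∈ [29/66, 19/33) → index 7
j=7: u_7=457/720 ∈ [19/33, 23/33) → index 8
j=8: u_8=517/720 ∈ [23/33, 17/22) → index 9
j=9: u_9=577/720 ∈ [17/22, 59/66) → index 10
j=10: u_10=637/720 ∈ [17/22, 59/66) → index 10
j=11: u_11=697/720 ∈ [59/66, 1) → index 11

0 2 4 4 6 7 7 8 9 10 10 11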